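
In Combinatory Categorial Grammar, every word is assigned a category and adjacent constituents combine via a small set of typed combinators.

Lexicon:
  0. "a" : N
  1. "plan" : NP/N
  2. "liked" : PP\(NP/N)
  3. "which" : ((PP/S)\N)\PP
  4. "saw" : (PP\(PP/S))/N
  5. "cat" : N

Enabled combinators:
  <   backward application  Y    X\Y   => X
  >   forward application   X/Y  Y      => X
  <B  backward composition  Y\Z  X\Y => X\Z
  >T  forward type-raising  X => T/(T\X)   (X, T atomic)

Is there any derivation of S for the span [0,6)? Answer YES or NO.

NO

N NP/N PP\(NP/N) ((PP/S)\N)\PP (PP\(PP/S))/N N
CKY chart[0,6] = {N/(N\PP), NP/(NP\PP), PP, PP/(PP\PP), S/(S\PP)}; S ∉ chart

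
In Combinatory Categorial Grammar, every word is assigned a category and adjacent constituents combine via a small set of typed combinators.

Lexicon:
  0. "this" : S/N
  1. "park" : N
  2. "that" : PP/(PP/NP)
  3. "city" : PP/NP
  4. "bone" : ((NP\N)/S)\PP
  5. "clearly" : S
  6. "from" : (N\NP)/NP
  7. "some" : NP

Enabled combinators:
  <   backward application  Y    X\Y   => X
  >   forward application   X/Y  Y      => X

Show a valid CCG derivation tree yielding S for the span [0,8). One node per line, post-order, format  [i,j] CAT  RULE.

[0,8] S   >
  [0,1] "this" : S/N
  [1,8] N   <
    [1,6] NP   <
      [1,2] "park" : N
      [2,6] NP\N   >
        [2,5] (NP\N)/S   <
          [2,4] PP   >
            [2,3] "that" : PP/(PP/NP)
            [3,4] "city" : PP/NP
          [4,5] "bone" : ((NP\N)/S)\PP
        [5,6] "clearly" : S
    [6,8] N\NP   >
      [6,7] "from" : (N\NP)/NP
      [7,8] "some" : NP

[0,1] S/N  lex  "this"
[1,2] N  lex  "park"
[2,3] PP/(PP/NP)  lex  "that"
[3,4] PP/NP  lex  "city"
[2,4] PP  >  k=3
[4,5] ((NP\N)/S)\PP  lex  "bone"
[2,5] (NP\N)/S  <  k=4
[5,6] S  lex  "clearly"
[2,6] NP\N  >  k=5
[1,6] NP  <  k=2
[6,7] (N\NP)/NP  lex  "from"
[7,8] NP  lex  "some"
[6,8] N\NP  >  k=7
[1,8] N  <  k=6
[0,8] S  >  k=1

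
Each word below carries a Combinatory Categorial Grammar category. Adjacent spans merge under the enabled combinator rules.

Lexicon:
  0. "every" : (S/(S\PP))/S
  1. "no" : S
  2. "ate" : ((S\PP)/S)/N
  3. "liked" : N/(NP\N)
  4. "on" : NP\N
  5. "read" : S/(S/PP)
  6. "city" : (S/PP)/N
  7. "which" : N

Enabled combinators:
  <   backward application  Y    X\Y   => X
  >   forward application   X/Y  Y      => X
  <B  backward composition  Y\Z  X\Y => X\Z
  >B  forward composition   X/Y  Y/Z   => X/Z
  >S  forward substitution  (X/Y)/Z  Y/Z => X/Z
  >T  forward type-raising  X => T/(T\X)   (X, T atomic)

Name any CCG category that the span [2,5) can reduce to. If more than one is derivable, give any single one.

(S\PP)/S

[0,8] S   >
  [0,2] S/(S\PP)   >
    [0,1] "every" : (S/(S\PP))/S
    [1,2] "no" : S
  [2,8] S\PP   >
    [2,5] (S\PP)/S   >
      [2,3] "ate" : ((S\PP)/S)/N
      [3,5] N   >
        [3,4] "liked" : N/(NP\N)
        [4,5] "on" : NP\N
    [5,8] S   >
      [5,6] "read" : S/(S/PP)
      [6,8] S/PP   >
        [6,7] "city" : (S/PP)/N
        [7,8] "which" : N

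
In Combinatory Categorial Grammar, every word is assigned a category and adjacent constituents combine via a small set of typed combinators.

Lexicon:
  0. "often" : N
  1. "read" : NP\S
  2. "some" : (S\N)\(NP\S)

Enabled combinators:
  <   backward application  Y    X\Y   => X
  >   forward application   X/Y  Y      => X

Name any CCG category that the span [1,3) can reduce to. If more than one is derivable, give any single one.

S\N

[0,3] S   <
  [0,1] "often" : N
  [1,3] S\N   <
    [1,2] "read" : NP\S
    [2,3] "some" : (S\N)\(NP\S)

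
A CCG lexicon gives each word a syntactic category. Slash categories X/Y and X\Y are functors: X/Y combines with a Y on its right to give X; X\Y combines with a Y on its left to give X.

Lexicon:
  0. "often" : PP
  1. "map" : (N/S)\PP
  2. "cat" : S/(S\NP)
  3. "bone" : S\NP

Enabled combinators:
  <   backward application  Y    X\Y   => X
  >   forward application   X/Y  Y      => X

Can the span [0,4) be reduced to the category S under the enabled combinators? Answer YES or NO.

PP (N/S)\PP S/(S\NP) S\NP
CKY chart[0,4] = {N}; S ∉ chart

NO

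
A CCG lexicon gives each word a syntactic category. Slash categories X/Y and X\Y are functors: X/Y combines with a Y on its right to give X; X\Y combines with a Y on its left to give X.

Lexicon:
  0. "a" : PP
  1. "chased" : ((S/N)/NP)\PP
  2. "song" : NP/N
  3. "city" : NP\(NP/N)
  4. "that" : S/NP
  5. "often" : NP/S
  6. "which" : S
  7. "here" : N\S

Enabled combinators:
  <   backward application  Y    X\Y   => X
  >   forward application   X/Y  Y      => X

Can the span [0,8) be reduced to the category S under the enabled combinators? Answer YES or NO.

[0,8] S   >
  [0,4] S/N   >
    [0,2] (S/N)/NP   <
      [0,1] "a" : PP
      [1,2] "chased" : ((S/N)/NP)\PP
    [2,4] NP   <
      [2,3] "song" : NP/N
      [3,4] "city" : NP\(NP/N)
  [4,8] N   <
    [4,7] S   >
      [4,5] "that" : S/NP
      [5,7] NP   >
        [5,6] "often" : NP/S
        [6,7] "which" : S
    [7,8] "here" : N\S

YES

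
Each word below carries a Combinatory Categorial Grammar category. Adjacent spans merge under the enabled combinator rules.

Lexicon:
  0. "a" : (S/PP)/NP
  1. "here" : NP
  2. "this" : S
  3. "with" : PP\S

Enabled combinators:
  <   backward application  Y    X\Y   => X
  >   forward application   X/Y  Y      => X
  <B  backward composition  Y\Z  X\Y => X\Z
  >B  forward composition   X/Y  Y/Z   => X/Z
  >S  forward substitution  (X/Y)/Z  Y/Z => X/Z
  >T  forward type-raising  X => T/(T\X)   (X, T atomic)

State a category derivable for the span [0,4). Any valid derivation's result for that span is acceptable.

S

[0,4] S   >
  [0,2] S/PP   >
    [0,1] "a" : (S/PP)/NP
    [1,2] "here" : NP
  [2,4] PP   <
    [2,3] "this" : S
    [3,4] "with" : PP\S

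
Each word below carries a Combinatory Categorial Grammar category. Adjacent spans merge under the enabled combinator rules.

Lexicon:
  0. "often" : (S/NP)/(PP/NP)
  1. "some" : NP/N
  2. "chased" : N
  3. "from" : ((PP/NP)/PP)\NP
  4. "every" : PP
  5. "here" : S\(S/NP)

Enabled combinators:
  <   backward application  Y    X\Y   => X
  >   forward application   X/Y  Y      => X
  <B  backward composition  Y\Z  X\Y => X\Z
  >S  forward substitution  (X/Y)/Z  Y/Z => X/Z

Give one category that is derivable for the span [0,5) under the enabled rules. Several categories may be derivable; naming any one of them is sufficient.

[0,6] S   <
  [0,5] S/NP   >
    [0,1] "often" : (S/NP)/(PP/NP)
    [1,5] PP/NP   >
      [1,4] (PP/NP)/PP   <
        [1,3] NP   >
          [1,2] "some" : NP/N
          [2,3] "chased" : N
        [3,4] "from" : ((PP/NP)/PP)\NP
      [4,5] "every" : PP
  [5,6] "here" : S\(S/NP)

S/NP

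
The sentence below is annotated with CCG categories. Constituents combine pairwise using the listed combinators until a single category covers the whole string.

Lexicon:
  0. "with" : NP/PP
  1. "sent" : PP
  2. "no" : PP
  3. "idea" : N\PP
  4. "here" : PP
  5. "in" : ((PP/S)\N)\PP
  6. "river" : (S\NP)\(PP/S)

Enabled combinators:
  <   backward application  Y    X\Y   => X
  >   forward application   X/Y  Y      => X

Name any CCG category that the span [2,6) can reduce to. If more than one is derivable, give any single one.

[0,7] S   <
  [0,2] NP   >
    [0,1] "with" : NP/PP
    [1,2] "sent" : PP
  [2,7] S\NP   <
    [2,6] PP/S   <
      [2,4] N   <
        [2,3] "no" : PP
        [3,4] "idea" : N\PP
      [4,6] (PP/S)\N   <
        [4,5] "here" : PP
        [5,6] "in" : ((PP/S)\N)\PP
    [6,7] "river" : (S\NP)\(PP/S)

PP/S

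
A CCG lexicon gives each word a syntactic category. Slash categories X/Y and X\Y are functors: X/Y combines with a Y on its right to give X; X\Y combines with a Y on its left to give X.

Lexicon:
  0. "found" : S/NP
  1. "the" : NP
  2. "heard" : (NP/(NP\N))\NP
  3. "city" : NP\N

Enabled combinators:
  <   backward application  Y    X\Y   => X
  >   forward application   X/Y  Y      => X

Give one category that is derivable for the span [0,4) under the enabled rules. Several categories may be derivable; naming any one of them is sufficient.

[0,4] S   >
  [0,1] "found" : S/NP
  [1,4] NP   >
    [1,3] NP/(NP\N)   <
      [1,2] "the" : NP
      [2,3] "heard" : (NP/(NP\N))\NP
    [3,4] "city" : NP\N

S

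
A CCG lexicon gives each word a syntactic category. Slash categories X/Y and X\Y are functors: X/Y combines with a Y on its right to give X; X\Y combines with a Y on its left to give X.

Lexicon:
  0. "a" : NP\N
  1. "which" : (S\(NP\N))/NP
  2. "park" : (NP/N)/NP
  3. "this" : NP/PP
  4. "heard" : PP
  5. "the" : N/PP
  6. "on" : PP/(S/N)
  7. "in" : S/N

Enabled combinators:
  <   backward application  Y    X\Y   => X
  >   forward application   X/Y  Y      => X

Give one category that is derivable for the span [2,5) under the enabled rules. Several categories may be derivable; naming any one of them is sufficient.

NP/N

[0,8] S   <
  [0,1] "a" : NP\N
  [1,8] S\(NP\N)   >
    [1,2] "which" : (S\(NP\N))/NP
    [2,8] NP   >
      [2,5] NP/N   >
        [2,3] "park" : (NP/N)/NP
        [3,5] NP   >
          [3,4] "this" : NP/PP
          [4,5] "heard" : PP
      [5,8] N   >
        [5,6] "the" : N/PP
        [6,8] PP   >
          [6,7] "on" : PP/(S/N)
          [7,8] "in" : S/N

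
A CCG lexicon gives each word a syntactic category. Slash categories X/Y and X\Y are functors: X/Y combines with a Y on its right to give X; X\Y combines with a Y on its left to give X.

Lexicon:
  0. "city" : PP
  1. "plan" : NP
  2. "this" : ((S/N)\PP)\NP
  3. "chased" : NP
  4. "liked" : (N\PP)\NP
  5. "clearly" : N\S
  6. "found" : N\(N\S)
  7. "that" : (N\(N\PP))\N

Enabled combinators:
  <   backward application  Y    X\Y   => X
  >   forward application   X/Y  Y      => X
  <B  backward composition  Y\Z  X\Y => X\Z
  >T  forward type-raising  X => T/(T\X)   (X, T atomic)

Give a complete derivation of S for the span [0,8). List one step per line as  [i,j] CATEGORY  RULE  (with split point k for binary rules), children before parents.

[0,8] S   >
  [0,3] S/N   <
    [0,1] "city" : PP
    [1,3] (S/N)\PP   <
      [1,2] "plan" : NP
      [2,3] "this" : ((S/N)\PP)\NP
  [3,8] N   <
    [3,5] N\PP   <
      [3,4] "chased" : NP
      [4,5] "liked" : (N\PP)\NP
    [5,8] N\(N\PP)   <
      [5,7] N   <
        [5,6] "clearly" : N\S
        [6,7] "found" : N\(N\S)
      [7,8] "that" : (N\(N\PP))\N

[0,1] PP  lex  "city"
[1,2] NP  lex  "plan"
[2,3] ((S/N)\PP)\NP  lex  "this"
[1,3] (S/N)\PP  <  k=2
[0,3] S/N  <  k=1
[3,4] NP  lex  "chased"
[4,5] (N\PP)\NP  lex  "liked"
[3,5] N\PP  <  k=4
[5,6] N\S  lex  "clearly"
[6,7] N\(N\S)  lex  "found"
[5,7] N  <  k=6
[7,8] (N\(N\PP))\N  lex  "that"
[5,8] N\(N\PP)  <  k=7
[3,8] N  <  k=5
[0,8] S  >  k=3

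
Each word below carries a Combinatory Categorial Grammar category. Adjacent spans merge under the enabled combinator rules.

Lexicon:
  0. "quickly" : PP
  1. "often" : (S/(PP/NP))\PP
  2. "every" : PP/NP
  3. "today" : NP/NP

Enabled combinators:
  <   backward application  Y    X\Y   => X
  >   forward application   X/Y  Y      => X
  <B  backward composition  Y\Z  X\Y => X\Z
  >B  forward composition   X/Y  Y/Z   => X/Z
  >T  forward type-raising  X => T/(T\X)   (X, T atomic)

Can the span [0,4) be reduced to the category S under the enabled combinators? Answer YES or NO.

YES

[0,4] S   >
  [0,2] S/(PP/NP)   <
    [0,1] "quickly" : PP
    [1,2] "often" : (S/(PP/NP))\PP
  [2,4] PP/NP   >B
    [2,3] "every" : PP/NP
    [3,4] "today" : NP/NP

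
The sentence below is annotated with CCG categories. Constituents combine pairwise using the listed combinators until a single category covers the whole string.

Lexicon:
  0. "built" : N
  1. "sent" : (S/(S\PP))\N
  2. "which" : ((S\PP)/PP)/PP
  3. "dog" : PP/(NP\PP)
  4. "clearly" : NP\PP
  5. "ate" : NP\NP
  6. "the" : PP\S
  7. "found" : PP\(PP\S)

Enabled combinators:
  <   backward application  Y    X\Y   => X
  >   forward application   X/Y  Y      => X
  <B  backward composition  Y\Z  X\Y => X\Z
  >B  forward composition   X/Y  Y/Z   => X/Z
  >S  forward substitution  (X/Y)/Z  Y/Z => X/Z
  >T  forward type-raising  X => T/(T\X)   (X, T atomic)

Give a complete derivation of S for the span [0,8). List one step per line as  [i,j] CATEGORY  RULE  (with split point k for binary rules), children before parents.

[0,8] S   >
  [0,2] S/(S\PP)   <
    [0,1] "built" : N
    [1,2] "sent" : (S/(S\PP))\N
  [2,8] S\PP   >
    [2,6] (S\PP)/PP   >
      [2,3] "which" : ((S\PP)/PP)/PP
      [3,6] PP   >
        [3,4] "dog" : PP/(NP\PP)
        [4,6] NP\PP   <B
          [4,5] "clearly" : NP\PP
          [5,6] "ate" : NP\NP
    [6,8] PP   <
      [6,7] "the" : PP\S
      [7,8] "found" : PP\(PP\S)

[0,1] N  lex  "built"
[1,2] (S/(S\PP))\N  lex  "sent"
[0,2] S/(S\PP)  <  k=1
[2,3] ((S\PP)/PP)/PP  lex  "which"
[3,4] PP/(NP\PP)  lex  "dog"
[4,5] NP\PP  lex  "clearly"
[5,6] NP\NP  lex  "ate"
[4,6] NP\PP  <B  k=5
[3,6] PP  >  k=4
[2,6] (S\PP)/PP  >  k=3
[6,7] PP\S  lex  "the"
[7,8] PP\(PP\S)  lex  "found"
[6,8] PP  <  k=7
[2,8] S\PP  >  k=6
[0,8] S  >  k=2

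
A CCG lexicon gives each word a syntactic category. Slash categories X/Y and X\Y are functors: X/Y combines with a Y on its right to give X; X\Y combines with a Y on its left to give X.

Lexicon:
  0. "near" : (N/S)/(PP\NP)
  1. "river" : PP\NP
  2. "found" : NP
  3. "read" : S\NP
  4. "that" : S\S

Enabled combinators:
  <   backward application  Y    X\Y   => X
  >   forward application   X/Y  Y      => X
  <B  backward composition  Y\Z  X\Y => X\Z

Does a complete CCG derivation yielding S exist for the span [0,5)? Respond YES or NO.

NO

(N/S)/(PP\NP) PP\NP NP S\NP S\S
CKY chart[0,5] = {N}; S ∉ chart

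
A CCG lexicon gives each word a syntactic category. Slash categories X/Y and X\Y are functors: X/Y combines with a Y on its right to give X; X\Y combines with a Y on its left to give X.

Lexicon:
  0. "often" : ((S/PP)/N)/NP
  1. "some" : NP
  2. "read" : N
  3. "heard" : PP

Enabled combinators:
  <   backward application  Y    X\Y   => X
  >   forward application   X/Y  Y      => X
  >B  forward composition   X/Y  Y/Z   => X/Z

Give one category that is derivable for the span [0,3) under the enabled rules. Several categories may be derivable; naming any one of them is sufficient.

[0,4] S   >
  [0,3] S/PP   >
    [0,2] (S/PP)/N   >
      [0,1] "often" : ((S/PP)/N)/NP
      [1,2] "some" : NP
    [2,3] "read" : N
  [3,4] "heard" : PP

S/PP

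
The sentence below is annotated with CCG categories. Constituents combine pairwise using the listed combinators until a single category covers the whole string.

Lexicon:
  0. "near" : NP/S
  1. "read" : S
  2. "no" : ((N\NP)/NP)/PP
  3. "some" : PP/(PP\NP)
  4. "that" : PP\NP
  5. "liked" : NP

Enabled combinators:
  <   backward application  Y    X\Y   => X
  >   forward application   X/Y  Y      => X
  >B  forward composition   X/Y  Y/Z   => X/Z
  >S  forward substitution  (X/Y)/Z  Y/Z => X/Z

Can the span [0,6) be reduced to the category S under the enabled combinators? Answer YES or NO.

NO

NP/S S ((N\NP)/NP)/PP PP/(PP\NP) PP\NP NP
CKY chart[0,6] = {N}; S ∉ chart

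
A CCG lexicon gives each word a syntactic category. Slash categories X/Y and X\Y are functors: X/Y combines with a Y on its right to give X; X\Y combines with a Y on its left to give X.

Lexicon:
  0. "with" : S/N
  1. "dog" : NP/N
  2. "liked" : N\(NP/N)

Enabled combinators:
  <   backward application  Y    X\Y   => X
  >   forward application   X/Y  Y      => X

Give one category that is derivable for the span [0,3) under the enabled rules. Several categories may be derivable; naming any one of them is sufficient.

[0,3] S   >
  [0,1] "with" : S/N
  [1,3] N   <
    [1,2] "dog" : NP/N
    [2,3] "liked" : N\(NP/N)

S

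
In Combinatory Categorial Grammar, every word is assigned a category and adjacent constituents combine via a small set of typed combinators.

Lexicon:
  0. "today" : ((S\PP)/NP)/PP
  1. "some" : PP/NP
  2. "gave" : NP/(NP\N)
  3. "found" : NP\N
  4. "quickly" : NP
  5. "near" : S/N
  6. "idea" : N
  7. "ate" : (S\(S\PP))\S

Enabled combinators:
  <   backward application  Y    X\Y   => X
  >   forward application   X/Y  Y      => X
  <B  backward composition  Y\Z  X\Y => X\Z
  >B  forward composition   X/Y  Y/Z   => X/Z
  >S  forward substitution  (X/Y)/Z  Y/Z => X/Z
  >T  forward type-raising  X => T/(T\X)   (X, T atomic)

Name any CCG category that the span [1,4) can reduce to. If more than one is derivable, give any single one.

PP

[0,8] S   <
  [0,5] S\PP   >
    [0,4] (S\PP)/NP   >
      [0,1] "today" : ((S\PP)/NP)/PP
      [1,4] PP   >
        [1,2] "some" : PP/NP
        [2,4] NP   >
          [2,3] "gave" : NP/(NP\N)
          [3,4] "found" : NP\N
    [4,5] "quickly" : NP
  [5,8] S\(S\PP)   <
    [5,7] S   >
      [5,6] "near" : S/N
      [6,7] "idea" : N
    [7,8] "ate" : (S\(S\PP))\S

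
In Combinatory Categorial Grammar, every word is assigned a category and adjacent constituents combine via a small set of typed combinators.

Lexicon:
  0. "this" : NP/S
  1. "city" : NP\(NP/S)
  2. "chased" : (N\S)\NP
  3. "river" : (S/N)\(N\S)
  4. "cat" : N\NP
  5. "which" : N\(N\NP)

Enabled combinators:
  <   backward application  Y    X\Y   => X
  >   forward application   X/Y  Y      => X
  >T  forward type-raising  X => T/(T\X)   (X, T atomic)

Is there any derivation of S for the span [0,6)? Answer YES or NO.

[0,6] S   >
  [0,4] S/N   <
    [0,3] N\S   <
      [0,2] NP   <
        [0,1] "this" : NP/S
        [1,2] "city" : NP\(NP/S)
      [2,3] "chased" : (N\S)\NP
    [3,4] "river" : (S/N)\(N\S)
  [4,6] N   <
    [4,5] "cat" : N\NP
    [5,6] "which" : N\(N\NP)

YES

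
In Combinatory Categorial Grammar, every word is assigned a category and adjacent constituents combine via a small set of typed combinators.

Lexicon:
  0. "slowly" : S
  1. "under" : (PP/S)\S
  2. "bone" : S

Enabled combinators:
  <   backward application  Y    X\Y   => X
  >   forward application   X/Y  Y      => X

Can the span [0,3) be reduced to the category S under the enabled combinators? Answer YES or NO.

S (PP/S)\S S
CKY chart[0,3] = {PP}; S ∉ chart

NO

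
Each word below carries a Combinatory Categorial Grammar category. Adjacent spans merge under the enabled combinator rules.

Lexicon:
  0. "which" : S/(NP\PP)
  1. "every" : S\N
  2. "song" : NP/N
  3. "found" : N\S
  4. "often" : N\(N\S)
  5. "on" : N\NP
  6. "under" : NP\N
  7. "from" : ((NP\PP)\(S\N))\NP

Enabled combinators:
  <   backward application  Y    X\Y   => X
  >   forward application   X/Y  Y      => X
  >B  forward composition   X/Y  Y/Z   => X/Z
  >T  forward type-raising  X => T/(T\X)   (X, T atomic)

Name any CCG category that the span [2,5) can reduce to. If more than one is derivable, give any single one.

[0,8] S   >
  [0,1] "which" : S/(NP\PP)
  [1,8] NP\PP   <
    [1,2] "every" : S\N
    [2,8] (NP\PP)\(S\N)   <
      [2,7] NP   <
        [2,6] N   <
          [2,5] NP   >
            [2,3] "song" : NP/N
            [3,5] N   <
              [3,4] "found" : N\S
              [4,5] "often" : N\(N\S)
          [5,6] "on" : N\NP
        [6,7] "under" : NP\N
      [7,8] "from" : ((NP\PP)\(S\N))\NP

NP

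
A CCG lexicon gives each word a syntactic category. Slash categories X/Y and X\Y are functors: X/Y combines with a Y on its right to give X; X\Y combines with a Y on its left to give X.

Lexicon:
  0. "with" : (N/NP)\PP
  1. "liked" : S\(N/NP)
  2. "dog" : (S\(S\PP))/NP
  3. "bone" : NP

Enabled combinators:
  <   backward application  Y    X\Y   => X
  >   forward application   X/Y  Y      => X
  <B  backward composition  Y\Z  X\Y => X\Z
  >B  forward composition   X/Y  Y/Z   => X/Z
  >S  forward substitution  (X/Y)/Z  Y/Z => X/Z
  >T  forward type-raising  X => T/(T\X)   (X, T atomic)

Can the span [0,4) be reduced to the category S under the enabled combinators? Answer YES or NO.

[0,4] S   <
  [0,2] S\PP   <B
    [0,1] "with" : (N/NP)\PP
    [1,2] "liked" : S\(N/NP)
  [2,4] S\(S\PP)   >
    [2,3] "dog" : (S\(S\PP))/NP
    [3,4] "bone" : NP

YES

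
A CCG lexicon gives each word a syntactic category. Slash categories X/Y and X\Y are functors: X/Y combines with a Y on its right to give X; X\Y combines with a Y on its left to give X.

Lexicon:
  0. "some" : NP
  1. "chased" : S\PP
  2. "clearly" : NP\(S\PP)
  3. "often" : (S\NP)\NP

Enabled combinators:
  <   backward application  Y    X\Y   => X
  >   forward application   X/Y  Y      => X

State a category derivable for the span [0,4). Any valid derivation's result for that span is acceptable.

[0,4] S   <
  [0,1] "some" : NP
  [1,4] S\NP   <
    [1,3] NP   <
      [1,2] "chased" : S\PP
      [2,3] "clearly" : NP\(S\PP)
    [3,4] "often" : (S\NP)\NP

S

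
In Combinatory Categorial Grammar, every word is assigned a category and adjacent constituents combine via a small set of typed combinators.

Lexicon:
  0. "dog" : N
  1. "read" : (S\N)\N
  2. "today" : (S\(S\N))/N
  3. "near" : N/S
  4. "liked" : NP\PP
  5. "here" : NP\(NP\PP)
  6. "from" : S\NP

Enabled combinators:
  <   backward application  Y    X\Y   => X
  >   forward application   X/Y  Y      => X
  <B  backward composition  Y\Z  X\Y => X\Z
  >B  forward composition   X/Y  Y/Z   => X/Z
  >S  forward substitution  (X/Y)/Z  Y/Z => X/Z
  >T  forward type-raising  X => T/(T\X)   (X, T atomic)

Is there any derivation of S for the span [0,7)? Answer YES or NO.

[0,7] S   <
  [0,2] S\N   <
    [0,1] "dog" : N
    [1,2] "read" : (S\N)\N
  [2,7] S\(S\N)   >
    [2,3] "today" : (S\(S\N))/N
    [3,7] N   >
      [3,4] "near" : N/S
      [4,7] S   <
        [4,6] NP   <
          [4,5] "liked" : NP\PP
          [5,6] "here" : NP\(NP\PP)
        [6,7] "from" : S\NP

YES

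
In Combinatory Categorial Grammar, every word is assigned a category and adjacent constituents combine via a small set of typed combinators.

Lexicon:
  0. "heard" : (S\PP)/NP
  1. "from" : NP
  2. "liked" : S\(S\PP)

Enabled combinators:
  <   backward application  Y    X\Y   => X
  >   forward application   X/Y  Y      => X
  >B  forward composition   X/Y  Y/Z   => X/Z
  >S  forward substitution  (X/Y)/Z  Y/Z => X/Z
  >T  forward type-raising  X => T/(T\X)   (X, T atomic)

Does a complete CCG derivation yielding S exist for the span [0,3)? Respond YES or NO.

[0,3] S   <
  [0,2] S\PP   >
    [0,1] "heard" : (S\PP)/NP
    [1,2] "from" : NP
  [2,3] "liked" : S\(S\PP)

YES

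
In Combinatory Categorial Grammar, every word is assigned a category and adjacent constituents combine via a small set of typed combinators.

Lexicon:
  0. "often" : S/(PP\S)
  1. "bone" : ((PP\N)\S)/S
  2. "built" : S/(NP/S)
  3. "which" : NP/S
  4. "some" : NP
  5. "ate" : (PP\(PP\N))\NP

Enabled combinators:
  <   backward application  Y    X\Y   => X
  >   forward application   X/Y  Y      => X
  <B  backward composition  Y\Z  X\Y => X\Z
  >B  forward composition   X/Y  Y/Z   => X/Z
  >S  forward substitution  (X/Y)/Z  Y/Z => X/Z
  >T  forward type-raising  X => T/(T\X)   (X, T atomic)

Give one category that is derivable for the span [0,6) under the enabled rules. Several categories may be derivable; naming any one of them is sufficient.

[0,6] S   >
  [0,1] "often" : S/(PP\S)
  [1,6] PP\S   <B
    [1,4] (PP\N)\S   >
      [1,2] "bone" : ((PP\N)\S)/S
      [2,4] S   >
        [2,3] "built" : S/(NP/S)
        [3,4] "which" : NP/S
    [4,6] PP\(PP\N)   <
      [4,5] "some" : NP
      [5,6] "ate" : (PP\(PP\N))\NP

S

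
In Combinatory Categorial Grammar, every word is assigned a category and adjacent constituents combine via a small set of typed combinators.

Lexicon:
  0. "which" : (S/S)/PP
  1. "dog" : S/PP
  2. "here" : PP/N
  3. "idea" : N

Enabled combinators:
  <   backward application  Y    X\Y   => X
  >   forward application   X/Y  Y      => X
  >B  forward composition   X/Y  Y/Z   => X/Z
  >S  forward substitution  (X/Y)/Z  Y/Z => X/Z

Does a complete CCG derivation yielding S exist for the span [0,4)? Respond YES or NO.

YES

[0,4] S   >
  [0,2] S/PP   >S
    [0,1] "which" : (S/S)/PP
    [1,2] "dog" : S/PP
  [2,4] PP   >
    [2,3] "here" : PP/N
    [3,4] "idea" : N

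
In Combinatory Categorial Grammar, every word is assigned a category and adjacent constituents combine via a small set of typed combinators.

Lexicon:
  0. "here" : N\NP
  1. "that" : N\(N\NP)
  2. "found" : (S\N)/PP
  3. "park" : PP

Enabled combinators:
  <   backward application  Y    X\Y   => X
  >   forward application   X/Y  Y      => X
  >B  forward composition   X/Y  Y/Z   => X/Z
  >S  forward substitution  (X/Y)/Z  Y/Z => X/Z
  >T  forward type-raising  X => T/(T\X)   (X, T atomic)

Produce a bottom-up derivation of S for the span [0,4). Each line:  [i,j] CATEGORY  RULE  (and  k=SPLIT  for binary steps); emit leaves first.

[0,4] S   <
  [0,2] N   <
    [0,1] "here" : N\NP
    [1,2] "that" : N\(N\NP)
  [2,4] S\N   >
    [2,3] "found" : (S\N)/PP
    [3,4] "park" : PP

[0,1] N\NP  lex  "here"
[1,2] N\(N\NP)  lex  "that"
[0,2] N  <  k=1
[2,3] (S\N)/PP  lex  "found"
[3,4] PP  lex  "park"
[2,4] S\N  >  k=3
[0,4] S  <  k=2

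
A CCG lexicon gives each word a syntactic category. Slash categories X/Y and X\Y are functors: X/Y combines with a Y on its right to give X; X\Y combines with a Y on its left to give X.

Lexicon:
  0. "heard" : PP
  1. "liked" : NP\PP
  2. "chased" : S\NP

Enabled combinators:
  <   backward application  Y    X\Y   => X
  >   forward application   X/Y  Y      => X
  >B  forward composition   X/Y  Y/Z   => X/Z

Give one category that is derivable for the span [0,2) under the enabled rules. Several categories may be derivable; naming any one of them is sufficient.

[0,3] S   <
  [0,2] NP   <
    [0,1] "heard" : PP
    [1,2] "liked" : NP\PP
  [2,3] "chased" : S\NP

NP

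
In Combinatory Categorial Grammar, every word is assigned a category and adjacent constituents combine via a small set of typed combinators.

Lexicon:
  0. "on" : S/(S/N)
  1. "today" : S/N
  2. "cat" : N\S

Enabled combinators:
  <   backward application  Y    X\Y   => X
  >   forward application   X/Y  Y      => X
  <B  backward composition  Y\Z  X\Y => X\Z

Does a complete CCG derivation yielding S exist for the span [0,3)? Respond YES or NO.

NO

S/(S/N) S/N N\S
CKY chart[0,3] = {N}; S ∉ chart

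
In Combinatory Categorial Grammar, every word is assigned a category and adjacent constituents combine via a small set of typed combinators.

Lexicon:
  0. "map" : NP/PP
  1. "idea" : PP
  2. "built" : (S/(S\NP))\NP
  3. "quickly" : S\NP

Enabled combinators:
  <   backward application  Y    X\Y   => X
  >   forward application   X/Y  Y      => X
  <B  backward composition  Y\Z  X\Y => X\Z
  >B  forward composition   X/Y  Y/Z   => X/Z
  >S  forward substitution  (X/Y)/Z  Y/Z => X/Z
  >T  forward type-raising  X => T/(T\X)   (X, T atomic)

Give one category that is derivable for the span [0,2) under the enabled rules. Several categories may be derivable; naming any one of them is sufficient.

[0,4] S   >
  [0,3] S/(S\NP)   <
    [0,2] NP   >
      [0,1] "map" : NP/PP
      [1,2] "idea" : PP
    [2,3] "built" : (S/(S\NP))\NP
  [3,4] "quickly" : S\NP

NP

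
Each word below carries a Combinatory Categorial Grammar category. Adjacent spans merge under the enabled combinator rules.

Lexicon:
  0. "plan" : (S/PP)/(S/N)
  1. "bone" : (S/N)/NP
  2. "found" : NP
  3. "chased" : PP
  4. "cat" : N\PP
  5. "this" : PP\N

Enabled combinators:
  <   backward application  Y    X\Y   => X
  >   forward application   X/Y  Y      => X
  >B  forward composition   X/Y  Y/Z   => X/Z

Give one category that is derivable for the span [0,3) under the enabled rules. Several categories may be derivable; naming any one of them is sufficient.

[0,6] S   >
  [0,3] S/PP   >
    [0,1] "plan" : (S/PP)/(S/N)
    [1,3] S/N   >
      [1,2] "bone" : (S/N)/NP
      [2,3] "found" : NP
  [3,6] PP   <
    [3,5] N   <
      [3,4] "chased" : PP
      [4,5] "cat" : N\PP
    [5,6] "this" : PP\N

S/PP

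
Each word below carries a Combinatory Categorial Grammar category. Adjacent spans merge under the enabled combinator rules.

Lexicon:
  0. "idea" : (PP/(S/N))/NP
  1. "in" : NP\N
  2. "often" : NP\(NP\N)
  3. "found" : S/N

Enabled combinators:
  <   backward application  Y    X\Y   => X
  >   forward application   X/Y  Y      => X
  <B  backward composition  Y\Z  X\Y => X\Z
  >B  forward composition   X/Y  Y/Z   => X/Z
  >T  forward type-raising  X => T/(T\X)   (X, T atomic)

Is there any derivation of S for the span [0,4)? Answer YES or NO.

(PP/(S/N))/NP NP\N NP\(NP\N) S/N
CKY chart[0,4] = {N/(N\PP), NP/(NP\PP), PP, PP/(PP\PP), S/(S\PP)}; S ∉ chart

NO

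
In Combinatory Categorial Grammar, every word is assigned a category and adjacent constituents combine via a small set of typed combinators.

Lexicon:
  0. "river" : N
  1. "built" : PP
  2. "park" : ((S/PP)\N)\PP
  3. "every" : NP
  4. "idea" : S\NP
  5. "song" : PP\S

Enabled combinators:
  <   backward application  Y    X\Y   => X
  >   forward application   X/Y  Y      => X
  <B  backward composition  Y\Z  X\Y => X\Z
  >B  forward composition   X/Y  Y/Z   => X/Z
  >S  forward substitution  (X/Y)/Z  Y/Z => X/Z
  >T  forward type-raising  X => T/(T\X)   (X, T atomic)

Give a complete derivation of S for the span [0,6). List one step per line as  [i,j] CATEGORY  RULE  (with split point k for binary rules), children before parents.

[0,6] S   >
  [0,3] S/PP   <
    [0,1] "river" : N
    [1,3] (S/PP)\N   <
      [1,2] "built" : PP
      [2,3] "park" : ((S/PP)\N)\PP
  [3,6] PP   >
    [3,4] PP/(PP\NP)   >T
      [3,4] "every" : NP
    [4,6] PP\NP   <B
      [4,5] "idea" : S\NP
      [5,6] "song" : PP\S

[0,1] N  lex  "river"
[1,2] PP  lex  "built"
[2,3] ((S/PP)\N)\PP  lex  "park"
[1,3] (S/PP)\N  <  k=2
[0,3] S/PP  <  k=1
[3,4] NP  lex  "every"
[3,4] PP/(PP\NP)  >T
[4,5] S\NP  lex  "idea"
[5,6] PP\S  lex  "song"
[4,6] PP\NP  <B  k=5
[3,6] PP  >  k=4
[0,6] S  >  k=3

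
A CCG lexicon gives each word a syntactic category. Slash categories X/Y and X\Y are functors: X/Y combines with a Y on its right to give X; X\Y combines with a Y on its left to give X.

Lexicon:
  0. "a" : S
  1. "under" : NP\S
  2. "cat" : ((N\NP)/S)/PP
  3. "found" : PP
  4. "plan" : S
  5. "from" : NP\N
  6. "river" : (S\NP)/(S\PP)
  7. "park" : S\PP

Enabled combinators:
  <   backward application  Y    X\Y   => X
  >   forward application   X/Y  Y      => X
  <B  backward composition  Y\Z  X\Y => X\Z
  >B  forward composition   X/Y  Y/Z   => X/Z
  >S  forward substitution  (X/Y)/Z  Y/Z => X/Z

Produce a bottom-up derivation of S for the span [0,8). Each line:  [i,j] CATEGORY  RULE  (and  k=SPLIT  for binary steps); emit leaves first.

[0,1] S  lex  "a"
[1,2] NP\S  lex  "under"
[0,2] NP  <  k=1
[2,3] ((N\NP)/S)/PP  lex  "cat"
[3,4] PP  lex  "found"
[2,4] (N\NP)/S  >  k=3
[4,5] S  lex  "plan"
[2,5] N\NP  >  k=4
[0,5] N  <  k=2
[5,6] NP\N  lex  "from"
[0,6] NP  <  k=5
[6,7] (S\NP)/(S\PP)  lex  "river"
[7,8] S\PP  lex  "park"
[6,8] S\NP  >  k=7
[0,8] S  <  k=6

[0,8] S   <
  [0,6] NP   <
    [0,5] N   <
      [0,2] NP   <
        [0,1] "a" : S
        [1,2] "under" : NP\S
      [2,5] N\NP   >
        [2,4] (N\NP)/S   >
          [2,3] "cat" : ((N\NP)/S)/PP
          [3,4] "found" : PP
        [4,5] "plan" : S
    [5,6] "from" : NP\N
  [6,8] S\NP   >
    [6,7] "river" : (S\NP)/(S\PP)
    [7,8] "park" : S\PP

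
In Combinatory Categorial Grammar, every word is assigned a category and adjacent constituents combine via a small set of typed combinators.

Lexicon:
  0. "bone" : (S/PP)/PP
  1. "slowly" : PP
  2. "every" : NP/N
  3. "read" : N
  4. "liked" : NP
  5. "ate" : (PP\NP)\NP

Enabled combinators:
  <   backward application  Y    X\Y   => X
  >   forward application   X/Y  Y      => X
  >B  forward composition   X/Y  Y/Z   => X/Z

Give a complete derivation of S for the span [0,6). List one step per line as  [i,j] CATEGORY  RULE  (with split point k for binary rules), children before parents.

[0,6] S   >
  [0,2] S/PP   >
    [0,1] "bone" : (S/PP)/PP
    [1,2] "slowly" : PP
  [2,6] PP   <
    [2,4] NP   >
      [2,3] "every" : NP/N
      [3,4] "read" : N
    [4,6] PP\NP   <
      [4,5] "liked" : NP
      [5,6] "ate" : (PP\NP)\NP

[0,1] (S/PP)/PP  lex  "bone"
[1,2] PP  lex  "slowly"
[0,2] S/PP  >  k=1
[2,3] NP/N  lex  "every"
[3,4] N  lex  "read"
[2,4] NP  >  k=3
[4,5] NP  lex  "liked"
[5,6] (PP\NP)\NP  lex  "ate"
[4,6] PP\NP  <  k=5
[2,6] PP  <  k=4
[0,6] S  >  k=2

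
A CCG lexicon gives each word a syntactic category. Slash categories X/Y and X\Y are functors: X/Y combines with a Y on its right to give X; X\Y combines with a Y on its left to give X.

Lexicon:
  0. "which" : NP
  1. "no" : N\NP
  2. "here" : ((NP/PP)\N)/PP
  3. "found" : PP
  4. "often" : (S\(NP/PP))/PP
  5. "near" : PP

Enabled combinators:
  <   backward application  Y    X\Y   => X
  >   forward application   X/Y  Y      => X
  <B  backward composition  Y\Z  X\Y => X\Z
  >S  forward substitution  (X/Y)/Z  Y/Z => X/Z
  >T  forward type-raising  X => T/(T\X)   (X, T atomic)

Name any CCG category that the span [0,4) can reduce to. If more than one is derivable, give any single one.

[0,6] S   <
  [0,4] NP/PP   <
    [0,2] N   <
      [0,1] "which" : NP
      [1,2] "no" : N\NP
    [2,4] (NP/PP)\N   >
      [2,3] "here" : ((NP/PP)\N)/PP
      [3,4] "found" : PP
  [4,6] S\(NP/PP)   >
    [4,5] "often" : (S\(NP/PP))/PP
    [5,6] "near" : PP

NP/PP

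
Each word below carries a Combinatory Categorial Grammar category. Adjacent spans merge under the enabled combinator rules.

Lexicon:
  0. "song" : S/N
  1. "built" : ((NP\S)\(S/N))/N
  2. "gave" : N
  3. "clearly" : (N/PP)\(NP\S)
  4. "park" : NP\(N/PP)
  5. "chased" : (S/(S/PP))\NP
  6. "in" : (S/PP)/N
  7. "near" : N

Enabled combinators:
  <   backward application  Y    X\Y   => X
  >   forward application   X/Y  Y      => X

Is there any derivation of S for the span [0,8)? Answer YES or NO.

YES

[0,8] S   >
  [0,6] S/(S/PP)   <
    [0,5] NP   <
      [0,4] N/PP   <
        [0,3] NP\S   <
          [0,1] "song" : S/N
          [1,3] (NP\S)\(S/N)   >
            [1,2] "built" : ((NP\S)\(S/N))/N
            [2,3] "gave" : N
        [3,4] "clearly" : (N/PP)\(NP\S)
      [4,5] "park" : NP\(N/PP)
    [5,6] "chased" : (S/(S/PP))\NP
  [6,8] S/PP   >
    [6,7] "in" : (S/PP)/N
    [7,8] "near" : N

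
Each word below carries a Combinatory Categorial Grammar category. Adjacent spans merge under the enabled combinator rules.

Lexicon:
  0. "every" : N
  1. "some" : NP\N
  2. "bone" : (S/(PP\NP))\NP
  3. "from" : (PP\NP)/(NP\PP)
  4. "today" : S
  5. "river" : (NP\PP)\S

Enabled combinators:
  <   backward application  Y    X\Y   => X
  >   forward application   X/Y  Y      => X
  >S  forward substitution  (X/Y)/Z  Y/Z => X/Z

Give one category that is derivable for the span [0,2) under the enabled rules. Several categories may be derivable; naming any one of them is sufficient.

[0,6] S   >
  [0,3] S/(PP\NP)   <
    [0,2] NP   <
      [0,1] "every" : N
      [1,2] "some" : NP\N
    [2,3] "bone" : (S/(PP\NP))\NP
  [3,6] PP\NP   >
    [3,4] "from" : (PP\NP)/(NP\PP)
    [4,6] NP\PP   <
      [4,5] "today" : S
      [5,6] "river" : (NP\PP)\S

NP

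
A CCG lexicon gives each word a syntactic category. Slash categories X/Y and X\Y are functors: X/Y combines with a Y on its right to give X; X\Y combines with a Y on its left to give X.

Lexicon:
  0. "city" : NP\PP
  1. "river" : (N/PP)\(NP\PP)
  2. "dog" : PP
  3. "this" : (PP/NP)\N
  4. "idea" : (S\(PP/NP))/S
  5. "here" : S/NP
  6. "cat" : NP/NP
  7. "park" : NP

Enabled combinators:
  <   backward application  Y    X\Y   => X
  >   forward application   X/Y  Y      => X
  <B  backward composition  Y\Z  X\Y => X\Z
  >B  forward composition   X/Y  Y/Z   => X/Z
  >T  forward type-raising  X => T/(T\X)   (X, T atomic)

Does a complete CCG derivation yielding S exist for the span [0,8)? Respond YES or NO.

[0,8] S   <
  [0,4] PP/NP   <
    [0,3] N   >
      [0,2] N/PP   <
        [0,1] "city" : NP\PP
        [1,2] "river" : (N/PP)\(NP\PP)
      [2,3] "dog" : PP
    [3,4] "this" : (PP/NP)\N
  [4,8] S\(PP/NP)   >
    [4,5] "idea" : (S\(PP/NP))/S
    [5,8] S   >
      [5,7] S/NP   >B
        [5,6] "here" : S/NP
        [6,7] "cat" : NP/NP
      [7,8] "park" : NP

YES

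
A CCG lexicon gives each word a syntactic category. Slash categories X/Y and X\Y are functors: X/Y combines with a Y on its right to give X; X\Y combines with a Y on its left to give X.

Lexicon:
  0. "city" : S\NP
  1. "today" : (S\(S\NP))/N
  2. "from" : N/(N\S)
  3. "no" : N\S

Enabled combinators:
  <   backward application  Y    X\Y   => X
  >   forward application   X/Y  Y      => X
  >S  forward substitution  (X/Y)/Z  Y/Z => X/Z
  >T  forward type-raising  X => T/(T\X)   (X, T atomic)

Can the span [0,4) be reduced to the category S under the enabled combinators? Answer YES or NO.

YES

[0,4] S   <
  [0,1] "city" : S\NP
  [1,4] S\(S\NP)   >
    [1,2] "today" : (S\(S\NP))/N
    [2,4] N   >
      [2,3] "from" : N/(N\S)
      [3,4] "no" : N\S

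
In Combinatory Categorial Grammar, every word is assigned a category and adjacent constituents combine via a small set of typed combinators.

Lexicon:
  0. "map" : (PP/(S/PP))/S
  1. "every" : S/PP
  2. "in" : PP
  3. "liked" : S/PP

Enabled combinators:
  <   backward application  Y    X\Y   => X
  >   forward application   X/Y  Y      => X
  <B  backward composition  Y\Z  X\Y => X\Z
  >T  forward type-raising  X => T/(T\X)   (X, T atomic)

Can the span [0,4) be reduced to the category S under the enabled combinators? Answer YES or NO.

NO

(PP/(S/PP))/S S/PP PP S/PP
CKY chart[0,4] = {N/(N\PP), NP/(NP\PP), PP, PP/(PP\PP), S/(S\PP)}; S ∉ chart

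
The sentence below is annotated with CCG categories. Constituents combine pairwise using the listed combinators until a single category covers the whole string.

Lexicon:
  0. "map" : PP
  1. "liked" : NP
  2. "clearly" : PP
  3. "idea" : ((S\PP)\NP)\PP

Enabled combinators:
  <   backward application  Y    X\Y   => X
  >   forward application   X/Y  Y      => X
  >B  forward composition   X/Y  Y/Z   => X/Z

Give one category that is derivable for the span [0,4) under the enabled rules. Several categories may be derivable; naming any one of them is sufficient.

[0,4] S   <
  [0,1] "map" : PP
  [1,4] S\PP   <
    [1,2] "liked" : NP
    [2,4] (S\PP)\NP   <
      [2,3] "clearly" : PP
      [3,4] "idea" : ((S\PP)\NP)\PP

S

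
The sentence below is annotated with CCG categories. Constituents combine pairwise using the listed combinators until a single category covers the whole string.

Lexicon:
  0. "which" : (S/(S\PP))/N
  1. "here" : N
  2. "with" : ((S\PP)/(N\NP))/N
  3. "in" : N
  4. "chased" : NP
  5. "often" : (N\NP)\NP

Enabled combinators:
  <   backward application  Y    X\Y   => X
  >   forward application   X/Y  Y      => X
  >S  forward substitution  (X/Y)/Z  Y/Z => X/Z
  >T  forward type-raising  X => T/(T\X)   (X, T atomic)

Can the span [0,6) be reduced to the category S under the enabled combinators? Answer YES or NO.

YES

[0,6] S   >
  [0,2] S/(S\PP)   >
    [0,1] "which" : (S/(S\PP))/N
    [1,2] "here" : N
  [2,6] S\PP   >
    [2,4] (S\PP)/(N\NP)   >
      [2,3] "with" : ((S\PP)/(N\NP))/N
      [3,4] "in" : N
    [4,6] N\NP   <
      [4,5] "chased" : NP
      [5,6] "often" : (N\NP)\NP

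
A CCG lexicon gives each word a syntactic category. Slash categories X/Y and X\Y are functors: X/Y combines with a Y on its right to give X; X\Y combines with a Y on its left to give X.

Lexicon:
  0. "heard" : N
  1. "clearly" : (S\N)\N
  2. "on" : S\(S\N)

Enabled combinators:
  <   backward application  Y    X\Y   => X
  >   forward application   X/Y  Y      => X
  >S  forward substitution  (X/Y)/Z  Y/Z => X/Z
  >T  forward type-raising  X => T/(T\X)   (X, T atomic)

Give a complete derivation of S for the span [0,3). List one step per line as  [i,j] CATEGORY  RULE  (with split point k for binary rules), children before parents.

[0,3] S   <
  [0,2] S\N   <
    [0,1] "heard" : N
    [1,2] "clearly" : (S\N)\N
  [2,3] "on" : S\(S\N)

[0,1] N  lex  "heard"
[1,2] (S\N)\N  lex  "clearly"
[0,2] S\N  <  k=1
[2,3] S\(S\N)  lex  "on"
[0,3] S  <  k=2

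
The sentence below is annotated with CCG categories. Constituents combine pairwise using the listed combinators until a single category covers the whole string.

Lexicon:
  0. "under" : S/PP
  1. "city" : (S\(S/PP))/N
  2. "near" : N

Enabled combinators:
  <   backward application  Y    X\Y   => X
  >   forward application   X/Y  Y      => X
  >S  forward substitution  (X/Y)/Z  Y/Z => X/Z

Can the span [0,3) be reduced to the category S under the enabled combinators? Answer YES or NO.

[0,3] S   <
  [0,1] "under" : S/PP
  [1,3] S\(S/PP)   >
    [1,2] "city" : (S\(S/PP))/N
    [2,3] "near" : N

YES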